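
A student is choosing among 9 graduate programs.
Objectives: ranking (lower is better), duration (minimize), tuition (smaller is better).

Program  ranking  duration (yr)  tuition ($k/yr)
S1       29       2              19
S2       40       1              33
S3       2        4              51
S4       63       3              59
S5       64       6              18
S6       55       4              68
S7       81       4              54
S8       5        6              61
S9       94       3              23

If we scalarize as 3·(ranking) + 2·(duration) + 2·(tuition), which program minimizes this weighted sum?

S3

S1: 3·29 + 2·2 + 2·19 = 129
S2: 3·40 + 2·1 + 2·33 = 188
S3: 3·2 + 2·4 + 2·51 = 116
S4: 3·63 + 2·3 + 2·59 = 313
S5: 3·64 + 2·6 + 2·18 = 240
S6: 3·55 + 2·4 + 2·68 = 309
S7: 3·81 + 2·4 + 2·54 = 359
S8: 3·5 + 2·6 + 2·61 = 149
S9: 3·94 + 2·3 + 2·23 = 334
Lowest: S3 at 116.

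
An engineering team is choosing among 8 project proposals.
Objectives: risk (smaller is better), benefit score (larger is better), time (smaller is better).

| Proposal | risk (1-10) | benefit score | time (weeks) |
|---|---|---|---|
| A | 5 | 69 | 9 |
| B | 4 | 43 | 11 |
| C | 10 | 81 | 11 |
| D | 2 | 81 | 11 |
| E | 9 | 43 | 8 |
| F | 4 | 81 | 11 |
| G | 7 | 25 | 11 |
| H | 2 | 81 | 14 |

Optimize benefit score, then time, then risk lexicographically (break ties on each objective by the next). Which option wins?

First maximize benefit score: best is 81, kept {C, D, F, H}.
Then minimize time: best is 11, kept {C, D, F}.
Then minimize risk: best is 2, kept {D}.

D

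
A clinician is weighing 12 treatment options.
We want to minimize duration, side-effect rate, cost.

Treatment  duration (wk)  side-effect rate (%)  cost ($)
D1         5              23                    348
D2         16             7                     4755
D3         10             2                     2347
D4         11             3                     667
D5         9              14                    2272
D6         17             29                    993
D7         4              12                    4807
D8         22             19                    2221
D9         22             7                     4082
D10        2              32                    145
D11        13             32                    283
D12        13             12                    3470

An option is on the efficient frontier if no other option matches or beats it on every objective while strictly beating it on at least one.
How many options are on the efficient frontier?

D1: not dominated.
D2: dominated by D3 (duration 10≤16, side-effect rate 2≤7, cost 2347≤4755).
D3: not dominated (best side-effect rate).
D4: not dominated.
D5: not dominated.
D6: dominated by D1 (duration 5≤17, side-effect rate 23≤29, cost 348≤993).
D7: not dominated.
D8: dominated by D4 (duration 11≤22, side-effect rate 3≤19, cost 667≤2221).
D9: dominated by D3 (duration 10≤22, side-effect rate 2≤7, cost 2347≤4082).
D10: not dominated (best duration).
D11: dominated by D10 (duration 2≤13, side-effect rate 32≤32, cost 145≤283).
D12: dominated by D3 (duration 10≤13, side-effect rate 2≤12, cost 2347≤3470).
Pareto-optimal: D1, D3, D4, D5, D7, D10 → 6.

6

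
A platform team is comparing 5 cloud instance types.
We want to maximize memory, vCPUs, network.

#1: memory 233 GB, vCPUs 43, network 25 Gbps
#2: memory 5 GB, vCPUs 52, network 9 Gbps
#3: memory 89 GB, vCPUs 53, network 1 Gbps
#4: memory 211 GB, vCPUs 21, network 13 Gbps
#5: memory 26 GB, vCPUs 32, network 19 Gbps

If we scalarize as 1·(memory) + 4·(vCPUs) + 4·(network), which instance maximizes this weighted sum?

#1

#1: 1·233 + 4·43 + 4·25 = 505
#2: 1·5 + 4·52 + 4·9 = 249
#3: 1·89 + 4·53 + 4·1 = 305
#4: 1·211 + 4·21 + 4·13 = 347
#5: 1·26 + 4·32 + 4·19 = 230
Highest: #1 at 505.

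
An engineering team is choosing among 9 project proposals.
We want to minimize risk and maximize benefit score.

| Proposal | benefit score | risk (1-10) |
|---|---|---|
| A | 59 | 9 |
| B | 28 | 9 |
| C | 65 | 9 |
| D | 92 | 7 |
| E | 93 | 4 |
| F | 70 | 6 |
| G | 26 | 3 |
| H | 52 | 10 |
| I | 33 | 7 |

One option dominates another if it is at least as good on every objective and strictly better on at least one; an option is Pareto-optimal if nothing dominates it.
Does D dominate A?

Yes

D vs A: benefit score 92≥59, risk 7≤9 — D is at least as good on every objective with at least one strict improvement.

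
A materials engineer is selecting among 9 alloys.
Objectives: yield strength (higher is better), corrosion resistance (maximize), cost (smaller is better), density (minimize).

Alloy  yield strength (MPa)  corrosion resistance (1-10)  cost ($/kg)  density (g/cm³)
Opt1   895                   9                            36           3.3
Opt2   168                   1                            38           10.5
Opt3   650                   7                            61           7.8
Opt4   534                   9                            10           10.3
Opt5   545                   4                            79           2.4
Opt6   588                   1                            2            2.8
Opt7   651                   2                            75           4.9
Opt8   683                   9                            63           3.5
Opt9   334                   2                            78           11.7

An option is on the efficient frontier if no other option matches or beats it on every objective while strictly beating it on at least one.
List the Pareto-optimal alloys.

Opt1, Opt4, Opt5, Opt6

Opt1: not dominated (best yield strength).
Opt2: dominated by Opt1 (yield strength 895≥168, corrosion resistance 9≥1, cost 36≤38, density 3.3≤10.5).
Opt3: dominated by Opt1 (yield strength 895≥650, corrosion resistance 9≥7, cost 36≤61, density 3.3≤7.8).
Opt4: not dominated.
Opt5: not dominated (best density).
Opt6: not dominated (best cost).
Opt7: dominated by Opt1 (yield strength 895≥651, corrosion resistance 9≥2, cost 36≤75, density 3.3≤4.9).
Opt8: dominated by Opt1 (yield strength 895≥683, corrosion resistance 9≥9, cost 36≤63, density 3.3≤3.5).
Opt9: dominated by Opt1 (yield strength 895≥334, corrosion resistance 9≥2, cost 36≤78, density 3.3≤11.7).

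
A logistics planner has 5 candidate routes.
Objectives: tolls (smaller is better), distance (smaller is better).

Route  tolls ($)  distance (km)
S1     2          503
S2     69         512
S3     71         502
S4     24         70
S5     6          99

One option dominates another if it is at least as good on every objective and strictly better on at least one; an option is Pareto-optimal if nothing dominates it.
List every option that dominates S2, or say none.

S1: tolls 2≤69, distance 503≤512 — dominates S2.
S4: tolls 24≤69, distance 70≤512 — dominates S2.
S5: tolls 6≤69, distance 99≤512 — dominates S2.
Others (S3) are each worse than S2 on at least one objective.

S1, S4, S5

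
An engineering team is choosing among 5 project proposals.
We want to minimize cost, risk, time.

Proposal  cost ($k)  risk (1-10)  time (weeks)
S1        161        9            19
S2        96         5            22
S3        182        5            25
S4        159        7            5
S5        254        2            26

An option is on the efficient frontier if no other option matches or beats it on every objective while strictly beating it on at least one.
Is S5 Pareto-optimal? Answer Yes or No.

S1: worse on risk (9 vs 2).
S2: worse on risk (5 vs 2).
S3: worse on risk (5 vs 2).
S4: worse on risk (7 vs 2).
No option is at least as good as S5 on every objective and strictly better on one.

Yes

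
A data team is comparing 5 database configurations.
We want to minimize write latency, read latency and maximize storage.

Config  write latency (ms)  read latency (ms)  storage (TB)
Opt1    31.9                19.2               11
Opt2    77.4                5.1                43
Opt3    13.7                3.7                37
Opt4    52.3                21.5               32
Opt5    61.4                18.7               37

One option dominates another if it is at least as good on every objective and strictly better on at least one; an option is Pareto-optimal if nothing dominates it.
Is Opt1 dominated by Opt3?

Opt3 vs Opt1: write latency 13.7≤31.9, read latency 3.7≤19.2, storage 37≥11 — Opt3 is at least as good on every objective with at least one strict improvement.

Yes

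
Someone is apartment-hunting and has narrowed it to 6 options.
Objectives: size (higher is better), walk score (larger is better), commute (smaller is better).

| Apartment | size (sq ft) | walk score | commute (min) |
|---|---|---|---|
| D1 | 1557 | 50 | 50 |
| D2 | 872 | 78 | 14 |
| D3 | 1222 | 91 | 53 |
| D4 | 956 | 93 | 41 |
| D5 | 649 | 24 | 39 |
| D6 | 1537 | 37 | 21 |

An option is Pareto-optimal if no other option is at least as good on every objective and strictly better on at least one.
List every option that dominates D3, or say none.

D1: worse on walk score (50 vs 91).
D2: worse on size (872 vs 1222).
D4: worse on size (956 vs 1222).
D5: worse on size (649 vs 1222).
D6: worse on walk score (37 vs 91).
No option dominates D3.

none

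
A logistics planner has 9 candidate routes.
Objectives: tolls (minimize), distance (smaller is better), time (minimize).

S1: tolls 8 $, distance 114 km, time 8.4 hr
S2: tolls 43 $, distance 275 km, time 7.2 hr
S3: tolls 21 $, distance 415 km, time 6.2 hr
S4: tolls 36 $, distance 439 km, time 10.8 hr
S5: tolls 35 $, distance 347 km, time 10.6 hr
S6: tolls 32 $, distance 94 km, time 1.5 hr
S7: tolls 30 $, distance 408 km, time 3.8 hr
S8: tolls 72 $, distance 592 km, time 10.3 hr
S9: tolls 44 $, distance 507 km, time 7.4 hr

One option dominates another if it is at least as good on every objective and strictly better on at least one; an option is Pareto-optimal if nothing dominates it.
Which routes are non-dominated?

S1: not dominated (best tolls).
S2: dominated by S6 (tolls 32≤43, distance 94≤275, time 1.5≤7.2).
S3: not dominated.
S4: dominated by S1 (tolls 8≤36, distance 114≤439, time 8.4≤10.8).
S5: dominated by S1 (tolls 8≤35, distance 114≤347, time 8.4≤10.6).
S6: not dominated (best distance).
S7: not dominated.
S8: dominated by S1 (tolls 8≤72, distance 114≤592, time 8.4≤10.3).
S9: dominated by S2 (tolls 43≤44, distance 275≤507, time 7.2≤7.4).

S1, S3, S6, S7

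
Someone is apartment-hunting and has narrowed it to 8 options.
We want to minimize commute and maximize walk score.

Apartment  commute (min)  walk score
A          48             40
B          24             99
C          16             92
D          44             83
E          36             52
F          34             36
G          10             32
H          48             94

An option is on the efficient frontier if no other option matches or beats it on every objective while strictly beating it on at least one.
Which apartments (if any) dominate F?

B, C

B: commute 24≤34, walk score 99≥36 — dominates F.
C: commute 16≤34, walk score 92≥36 — dominates F.
Others (A, D, E, G, H) are each worse than F on at least one objective.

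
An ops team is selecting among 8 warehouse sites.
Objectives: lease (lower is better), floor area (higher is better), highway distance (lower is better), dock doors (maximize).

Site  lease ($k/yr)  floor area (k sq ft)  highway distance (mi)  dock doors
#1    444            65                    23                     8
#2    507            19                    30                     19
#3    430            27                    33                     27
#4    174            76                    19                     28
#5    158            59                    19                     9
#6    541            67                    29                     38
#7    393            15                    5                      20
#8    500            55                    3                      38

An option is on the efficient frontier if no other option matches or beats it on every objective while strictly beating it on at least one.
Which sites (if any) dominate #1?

#4: lease 174≤444, floor area 76≥65, highway distance 19≤23, dock doors 28≥8 — dominates #1.
Others (#2, #3, #5, #6, #7, #8) are each worse than #1 on at least one objective.

#4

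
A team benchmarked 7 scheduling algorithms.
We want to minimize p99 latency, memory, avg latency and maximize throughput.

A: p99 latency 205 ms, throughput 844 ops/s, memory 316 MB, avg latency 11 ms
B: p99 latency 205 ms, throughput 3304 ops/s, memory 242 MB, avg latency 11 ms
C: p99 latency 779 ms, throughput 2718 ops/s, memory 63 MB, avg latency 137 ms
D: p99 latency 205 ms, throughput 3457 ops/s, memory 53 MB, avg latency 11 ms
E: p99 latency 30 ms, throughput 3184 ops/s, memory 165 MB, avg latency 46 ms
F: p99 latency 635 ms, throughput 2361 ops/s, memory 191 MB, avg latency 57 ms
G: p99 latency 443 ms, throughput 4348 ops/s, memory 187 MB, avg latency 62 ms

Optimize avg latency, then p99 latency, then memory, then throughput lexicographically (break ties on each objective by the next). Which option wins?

D

First minimize avg latency: best is 11, kept {A, B, D}.
Then minimize p99 latency: best is 205, kept {A, B, D}.
Then minimize memory: best is 53, kept {D}.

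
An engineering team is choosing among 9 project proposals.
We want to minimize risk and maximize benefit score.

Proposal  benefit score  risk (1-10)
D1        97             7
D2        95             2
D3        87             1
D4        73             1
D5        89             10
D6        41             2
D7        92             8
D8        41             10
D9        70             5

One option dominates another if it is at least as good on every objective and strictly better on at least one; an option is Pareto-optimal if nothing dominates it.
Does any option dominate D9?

Yes

D2 vs D9: benefit score 95≥70, risk 2≤5 — D2 is at least as good on every objective and strictly better on at least one, so D2 dominates D9.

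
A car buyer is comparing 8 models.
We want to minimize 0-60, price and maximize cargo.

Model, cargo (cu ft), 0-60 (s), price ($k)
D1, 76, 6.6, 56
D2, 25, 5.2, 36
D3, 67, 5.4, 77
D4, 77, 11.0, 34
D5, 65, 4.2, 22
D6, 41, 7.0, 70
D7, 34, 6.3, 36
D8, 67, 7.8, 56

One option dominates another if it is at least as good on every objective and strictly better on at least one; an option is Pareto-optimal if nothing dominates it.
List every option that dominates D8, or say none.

D1

D1: cargo 76≥67, 0-60 6.6≤7.8, price 56≤56 — dominates D8.
Others (D2, D3, D4, D5, D6, D7) are each worse than D8 on at least one objective.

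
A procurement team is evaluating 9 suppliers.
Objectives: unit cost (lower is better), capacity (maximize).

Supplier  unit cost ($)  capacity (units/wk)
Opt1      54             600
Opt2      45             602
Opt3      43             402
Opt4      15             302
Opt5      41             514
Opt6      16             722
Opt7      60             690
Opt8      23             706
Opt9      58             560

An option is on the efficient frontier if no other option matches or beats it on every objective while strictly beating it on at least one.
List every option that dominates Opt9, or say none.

Opt1, Opt2, Opt6, Opt8

Opt1: unit cost 54≤58, capacity 600≥560 — dominates Opt9.
Opt2: unit cost 45≤58, capacity 602≥560 — dominates Opt9.
Opt6: unit cost 16≤58, capacity 722≥560 — dominates Opt9.
Opt8: unit cost 23≤58, capacity 706≥560 — dominates Opt9.
Others (Opt3, Opt4, Opt5, Opt7) are each worse than Opt9 on at least one objective.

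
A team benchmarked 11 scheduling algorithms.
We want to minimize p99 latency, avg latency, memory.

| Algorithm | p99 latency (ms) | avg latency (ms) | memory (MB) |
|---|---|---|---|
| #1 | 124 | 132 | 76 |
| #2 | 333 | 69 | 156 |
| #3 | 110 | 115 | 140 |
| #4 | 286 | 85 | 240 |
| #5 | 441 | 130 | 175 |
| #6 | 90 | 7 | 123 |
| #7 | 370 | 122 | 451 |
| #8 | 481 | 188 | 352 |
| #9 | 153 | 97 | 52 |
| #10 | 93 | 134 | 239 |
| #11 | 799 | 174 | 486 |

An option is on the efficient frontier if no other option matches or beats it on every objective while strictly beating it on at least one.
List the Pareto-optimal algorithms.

#1, #6, #9

#1: not dominated.
#2: dominated by #6 (p99 latency 90≤333, avg latency 7≤69, memory 123≤156).
#3: dominated by #6 (p99 latency 90≤110, avg latency 7≤115, memory 123≤140).
#4: dominated by #6 (p99 latency 90≤286, avg latency 7≤85, memory 123≤240).
#5: dominated by #2 (p99 latency 333≤441, avg latency 69≤130, memory 156≤175).
#6: not dominated (best p99 latency).
#7: dominated by #2 (p99 latency 333≤370, avg latency 69≤122, memory 156≤451).
#8: dominated by #1 (p99 latency 124≤481, avg latency 132≤188, memory 76≤352).
#9: not dominated (best memory).
#10: dominated by #6 (p99 latency 90≤93, avg latency 7≤134, memory 123≤239).
#11: dominated by #1 (p99 latency 124≤799, avg latency 132≤174, memory 76≤486).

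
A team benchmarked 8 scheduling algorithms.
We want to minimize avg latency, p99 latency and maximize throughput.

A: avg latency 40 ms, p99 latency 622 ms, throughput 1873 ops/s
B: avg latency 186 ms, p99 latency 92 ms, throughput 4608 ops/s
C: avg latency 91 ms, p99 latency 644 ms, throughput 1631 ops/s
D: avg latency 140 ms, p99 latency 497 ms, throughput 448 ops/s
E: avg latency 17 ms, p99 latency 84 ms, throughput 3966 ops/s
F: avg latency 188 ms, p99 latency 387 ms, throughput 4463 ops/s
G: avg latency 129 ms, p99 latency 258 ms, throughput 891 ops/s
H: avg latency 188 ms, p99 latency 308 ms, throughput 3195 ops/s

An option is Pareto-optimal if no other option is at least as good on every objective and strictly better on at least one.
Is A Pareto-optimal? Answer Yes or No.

No

E vs A: avg latency 17≤40, p99 latency 84≤622, throughput 3966≥1873 — E is at least as good on every objective and strictly better on at least one, so E dominates A.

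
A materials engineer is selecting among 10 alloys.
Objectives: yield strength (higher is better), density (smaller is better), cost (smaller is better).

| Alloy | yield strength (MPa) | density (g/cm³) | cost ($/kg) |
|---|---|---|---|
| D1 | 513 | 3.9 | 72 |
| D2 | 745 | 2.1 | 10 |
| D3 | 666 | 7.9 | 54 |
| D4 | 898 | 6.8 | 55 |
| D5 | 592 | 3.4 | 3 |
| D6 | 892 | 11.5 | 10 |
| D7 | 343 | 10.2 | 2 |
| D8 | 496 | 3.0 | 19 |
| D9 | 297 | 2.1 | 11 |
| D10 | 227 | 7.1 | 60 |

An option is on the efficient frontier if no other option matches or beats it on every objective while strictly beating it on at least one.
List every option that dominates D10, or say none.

D2: yield strength 745≥227, density 2.1≤7.1, cost 10≤60 — dominates D10.
D4: yield strength 898≥227, density 6.8≤7.1, cost 55≤60 — dominates D10.
D5: yield strength 592≥227, density 3.4≤7.1, cost 3≤60 — dominates D10.
D8: yield strength 496≥227, density 3.0≤7.1, cost 19≤60 — dominates D10.
D9: yield strength 297≥227, density 2.1≤7.1, cost 11≤60 — dominates D10.
Others (D1, D3, D6, D7) are each worse than D10 on at least one objective.

D2, D4, D5, D8, D9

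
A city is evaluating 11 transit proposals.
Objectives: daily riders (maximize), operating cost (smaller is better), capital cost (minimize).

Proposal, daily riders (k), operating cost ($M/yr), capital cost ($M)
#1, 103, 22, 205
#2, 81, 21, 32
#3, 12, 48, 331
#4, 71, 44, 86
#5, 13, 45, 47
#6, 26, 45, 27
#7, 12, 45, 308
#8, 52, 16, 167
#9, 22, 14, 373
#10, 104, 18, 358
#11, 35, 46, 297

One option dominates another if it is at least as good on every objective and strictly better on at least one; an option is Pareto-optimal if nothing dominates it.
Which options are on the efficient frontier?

#1: not dominated.
#2: not dominated.
#3: dominated by #1 (daily riders 103≥12, operating cost 22≤48, capital cost 205≤331).
#4: dominated by #2 (daily riders 81≥71, operating cost 21≤44, capital cost 32≤86).
#5: dominated by #2 (daily riders 81≥13, operating cost 21≤45, capital cost 32≤47).
#6: not dominated (best capital cost).
#7: dominated by #1 (daily riders 103≥12, operating cost 22≤45, capital cost 205≤308).
#8: not dominated.
#9: not dominated (best operating cost).
#10: not dominated (best daily riders).
#11: dominated by #1 (daily riders 103≥35, operating cost 22≤46, capital cost 205≤297).

#1, #2, #6, #8, #9, #10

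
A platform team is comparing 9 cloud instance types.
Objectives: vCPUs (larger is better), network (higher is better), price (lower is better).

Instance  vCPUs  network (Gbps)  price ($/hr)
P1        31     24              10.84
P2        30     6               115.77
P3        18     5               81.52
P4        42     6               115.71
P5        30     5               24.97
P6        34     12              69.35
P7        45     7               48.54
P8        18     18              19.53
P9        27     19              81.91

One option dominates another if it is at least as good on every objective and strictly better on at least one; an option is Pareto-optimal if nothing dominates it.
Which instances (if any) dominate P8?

P1: vCPUs 31≥18, network 24≥18, price 10.84≤19.53 — dominates P8.
Others (P2, P3, P4, P5, P6, P7, P9) are each worse than P8 on at least one objective.

P1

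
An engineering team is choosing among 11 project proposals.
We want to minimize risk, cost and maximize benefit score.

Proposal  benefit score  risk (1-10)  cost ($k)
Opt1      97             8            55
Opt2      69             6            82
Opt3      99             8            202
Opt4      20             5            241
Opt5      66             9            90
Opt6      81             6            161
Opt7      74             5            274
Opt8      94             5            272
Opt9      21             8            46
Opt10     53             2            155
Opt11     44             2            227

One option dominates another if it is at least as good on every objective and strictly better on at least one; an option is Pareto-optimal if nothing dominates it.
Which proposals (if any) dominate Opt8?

Opt1: worse on risk (8 vs 5).
Opt2: worse on benefit score (69 vs 94).
Opt3: worse on risk (8 vs 5).
Opt4: worse on benefit score (20 vs 94).
Opt5: worse on benefit score (66 vs 94).
Opt6: worse on benefit score (81 vs 94).
Opt7: worse on benefit score (74 vs 94).
Opt9: worse on benefit score (21 vs 94).
Opt10: worse on benefit score (53 vs 94).
Opt11: worse on benefit score (44 vs 94).
No option dominates Opt8.

none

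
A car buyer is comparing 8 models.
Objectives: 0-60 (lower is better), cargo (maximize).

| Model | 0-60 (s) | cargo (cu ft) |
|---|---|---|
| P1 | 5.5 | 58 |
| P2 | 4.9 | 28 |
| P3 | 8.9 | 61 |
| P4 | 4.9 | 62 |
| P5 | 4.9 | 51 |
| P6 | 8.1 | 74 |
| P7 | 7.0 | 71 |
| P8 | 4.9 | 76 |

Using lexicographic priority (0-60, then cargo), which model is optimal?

P8

First minimize 0-60: best is 4.9, kept {P2, P4, P5, P8}.
Then maximize cargo: best is 76, kept {P8}.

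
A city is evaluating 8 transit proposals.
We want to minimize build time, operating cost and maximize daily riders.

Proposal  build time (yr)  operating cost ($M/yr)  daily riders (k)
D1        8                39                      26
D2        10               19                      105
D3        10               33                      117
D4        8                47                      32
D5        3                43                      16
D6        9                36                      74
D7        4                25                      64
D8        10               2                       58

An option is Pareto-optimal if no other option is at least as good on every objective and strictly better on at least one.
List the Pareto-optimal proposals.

D2, D3, D5, D6, D7, D8

D1: dominated by D7 (build time 4≤8, operating cost 25≤39, daily riders 64≥26).
D2: not dominated.
D3: not dominated (best daily riders).
D4: dominated by D7 (build time 4≤8, operating cost 25≤47, daily riders 64≥32).
D5: not dominated (best build time).
D6: not dominated.
D7: not dominated.
D8: not dominated (best operating cost).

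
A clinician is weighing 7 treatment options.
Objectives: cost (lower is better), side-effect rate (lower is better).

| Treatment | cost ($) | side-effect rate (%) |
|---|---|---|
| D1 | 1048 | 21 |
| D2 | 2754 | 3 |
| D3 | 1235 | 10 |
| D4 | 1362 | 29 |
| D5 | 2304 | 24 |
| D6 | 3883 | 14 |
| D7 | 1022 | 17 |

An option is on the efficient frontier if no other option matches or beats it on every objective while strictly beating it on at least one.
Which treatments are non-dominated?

D2, D3, D7

D1: dominated by D7 (cost 1022≤1048, side-effect rate 17≤21).
D2: not dominated (best side-effect rate).
D3: not dominated.
D4: dominated by D1 (cost 1048≤1362, side-effect rate 21≤29).
D5: dominated by D1 (cost 1048≤2304, side-effect rate 21≤24).
D6: dominated by D2 (cost 2754≤3883, side-effect rate 3≤14).
D7: not dominated (best cost).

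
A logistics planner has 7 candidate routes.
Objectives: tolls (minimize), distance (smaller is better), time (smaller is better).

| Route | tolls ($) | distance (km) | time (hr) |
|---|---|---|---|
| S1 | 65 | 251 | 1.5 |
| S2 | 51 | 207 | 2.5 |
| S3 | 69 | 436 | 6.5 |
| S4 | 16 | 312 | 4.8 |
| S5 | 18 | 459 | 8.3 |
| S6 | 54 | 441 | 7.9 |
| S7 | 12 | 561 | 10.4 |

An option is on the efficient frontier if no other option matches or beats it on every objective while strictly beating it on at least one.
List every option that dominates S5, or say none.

S4: tolls 16≤18, distance 312≤459, time 4.8≤8.3 — dominates S5.
Others (S1, S2, S3, S6, S7) are each worse than S5 on at least one objective.

S4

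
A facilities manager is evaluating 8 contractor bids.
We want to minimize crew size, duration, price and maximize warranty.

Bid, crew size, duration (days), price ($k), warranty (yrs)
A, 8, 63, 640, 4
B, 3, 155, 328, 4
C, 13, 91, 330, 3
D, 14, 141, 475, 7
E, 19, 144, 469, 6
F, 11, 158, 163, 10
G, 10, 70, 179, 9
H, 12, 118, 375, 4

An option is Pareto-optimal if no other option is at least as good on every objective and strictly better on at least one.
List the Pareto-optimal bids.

A, B, F, G

A: not dominated (best duration).
B: not dominated (best crew size).
C: dominated by G (crew size 10≤13, duration 70≤91, price 179≤330, warranty 9≥3).
D: dominated by G (crew size 10≤14, duration 70≤141, price 179≤475, warranty 9≥7).
E: dominated by G (crew size 10≤19, duration 70≤144, price 179≤469, warranty 9≥6).
F: not dominated (best price).
G: not dominated.
H: dominated by G (crew size 10≤12, duration 70≤118, price 179≤375, warranty 9≥4).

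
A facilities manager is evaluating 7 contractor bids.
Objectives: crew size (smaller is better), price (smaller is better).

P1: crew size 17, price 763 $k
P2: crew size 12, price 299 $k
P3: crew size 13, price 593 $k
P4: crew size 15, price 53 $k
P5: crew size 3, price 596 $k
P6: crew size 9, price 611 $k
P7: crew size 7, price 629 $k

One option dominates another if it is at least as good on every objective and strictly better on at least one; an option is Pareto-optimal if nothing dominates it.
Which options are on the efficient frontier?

P2, P4, P5

P1: dominated by P2 (crew size 12≤17, price 299≤763).
P2: not dominated.
P3: dominated by P2 (crew size 12≤13, price 299≤593).
P4: not dominated (best price).
P5: not dominated (best crew size).
P6: dominated by P5 (crew size 3≤9, price 596≤611).
P7: dominated by P5 (crew size 3≤7, price 596≤629).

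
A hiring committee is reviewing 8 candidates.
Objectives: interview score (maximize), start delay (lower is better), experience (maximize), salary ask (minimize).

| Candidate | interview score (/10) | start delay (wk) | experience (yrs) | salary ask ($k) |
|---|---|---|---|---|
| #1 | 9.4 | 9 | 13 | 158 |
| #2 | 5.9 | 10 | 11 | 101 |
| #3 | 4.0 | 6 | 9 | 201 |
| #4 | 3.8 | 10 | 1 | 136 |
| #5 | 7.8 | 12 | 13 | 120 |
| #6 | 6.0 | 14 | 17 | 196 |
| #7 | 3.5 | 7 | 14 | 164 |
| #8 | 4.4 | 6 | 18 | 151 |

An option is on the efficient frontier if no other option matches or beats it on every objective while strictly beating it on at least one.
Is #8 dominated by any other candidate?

#1: worse on start delay (9 vs 6).
#2: worse on start delay (10 vs 6).
#3: worse on interview score (4.0 vs 4.4).
#4: worse on interview score (3.8 vs 4.4).
#5: worse on start delay (12 vs 6).
#6: worse on start delay (14 vs 6).
#7: worse on interview score (3.5 vs 4.4).
No option is at least as good as #8 on every objective and strictly better on one.

No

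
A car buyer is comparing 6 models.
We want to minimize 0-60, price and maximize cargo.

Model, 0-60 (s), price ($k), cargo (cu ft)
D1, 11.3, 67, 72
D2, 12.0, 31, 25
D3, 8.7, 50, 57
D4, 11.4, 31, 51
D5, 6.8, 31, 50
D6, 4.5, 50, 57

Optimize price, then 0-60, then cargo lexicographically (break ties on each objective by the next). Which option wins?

First minimize price: best is 31, kept {D2, D4, D5}.
Then minimize 0-60: best is 6.8, kept {D5}.

D5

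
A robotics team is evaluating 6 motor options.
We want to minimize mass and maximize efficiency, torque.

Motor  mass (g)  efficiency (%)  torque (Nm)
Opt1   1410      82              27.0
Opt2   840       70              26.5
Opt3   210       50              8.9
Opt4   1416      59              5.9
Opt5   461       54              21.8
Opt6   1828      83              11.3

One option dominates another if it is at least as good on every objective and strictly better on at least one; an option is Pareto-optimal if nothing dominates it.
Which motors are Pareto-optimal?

Opt1, Opt2, Opt3, Opt5, Opt6

Opt1: not dominated (best torque).
Opt2: not dominated.
Opt3: not dominated (best mass).
Opt4: dominated by Opt1 (mass 1410≤1416, efficiency 82≥59, torque 27.0≥5.9).
Opt5: not dominated.
Opt6: not dominated (best efficiency).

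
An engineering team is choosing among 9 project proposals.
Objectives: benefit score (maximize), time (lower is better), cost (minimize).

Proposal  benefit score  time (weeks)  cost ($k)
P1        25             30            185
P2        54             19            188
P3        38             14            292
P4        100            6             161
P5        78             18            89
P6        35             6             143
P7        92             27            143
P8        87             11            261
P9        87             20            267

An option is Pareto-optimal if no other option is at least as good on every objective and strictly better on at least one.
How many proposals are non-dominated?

P1: dominated by P4 (benefit score 100≥25, time 6≤30, cost 161≤185).
P2: dominated by P4 (benefit score 100≥54, time 6≤19, cost 161≤188).
P3: dominated by P4 (benefit score 100≥38, time 6≤14, cost 161≤292).
P4: not dominated (best benefit score).
P5: not dominated (best cost).
P6: not dominated.
P7: not dominated.
P8: dominated by P4 (benefit score 100≥87, time 6≤11, cost 161≤261).
P9: dominated by P4 (benefit score 100≥87, time 6≤20, cost 161≤267).
Pareto-optimal: P4, P5, P6, P7 → 4.

4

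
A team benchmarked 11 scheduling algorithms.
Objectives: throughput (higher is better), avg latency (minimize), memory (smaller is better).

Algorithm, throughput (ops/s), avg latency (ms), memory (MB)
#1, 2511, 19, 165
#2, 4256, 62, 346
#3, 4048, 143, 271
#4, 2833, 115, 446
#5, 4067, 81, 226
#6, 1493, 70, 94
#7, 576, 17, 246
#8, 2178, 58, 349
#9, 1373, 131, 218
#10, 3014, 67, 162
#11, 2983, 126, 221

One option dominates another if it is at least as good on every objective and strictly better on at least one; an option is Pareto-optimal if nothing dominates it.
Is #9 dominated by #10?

#10 vs #9: throughput 3014≥1373, avg latency 67≤131, memory 162≤218 — #10 is at least as good on every objective with at least one strict improvement.

Yes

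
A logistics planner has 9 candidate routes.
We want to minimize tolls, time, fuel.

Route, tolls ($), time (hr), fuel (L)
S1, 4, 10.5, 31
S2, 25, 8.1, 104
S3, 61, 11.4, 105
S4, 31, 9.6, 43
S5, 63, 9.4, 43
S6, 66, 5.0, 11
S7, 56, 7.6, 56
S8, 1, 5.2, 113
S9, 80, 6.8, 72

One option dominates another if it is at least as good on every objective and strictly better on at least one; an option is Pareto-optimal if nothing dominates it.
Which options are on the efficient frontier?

S1, S2, S4, S5, S6, S7, S8

S1: not dominated.
S2: not dominated.
S3: dominated by S1 (tolls 4≤61, time 10.5≤11.4, fuel 31≤105).
S4: not dominated.
S5: not dominated.
S6: not dominated (best time).
S7: not dominated.
S8: not dominated (best tolls).
S9: dominated by S6 (tolls 66≤80, time 5.0≤6.8, fuel 11≤72).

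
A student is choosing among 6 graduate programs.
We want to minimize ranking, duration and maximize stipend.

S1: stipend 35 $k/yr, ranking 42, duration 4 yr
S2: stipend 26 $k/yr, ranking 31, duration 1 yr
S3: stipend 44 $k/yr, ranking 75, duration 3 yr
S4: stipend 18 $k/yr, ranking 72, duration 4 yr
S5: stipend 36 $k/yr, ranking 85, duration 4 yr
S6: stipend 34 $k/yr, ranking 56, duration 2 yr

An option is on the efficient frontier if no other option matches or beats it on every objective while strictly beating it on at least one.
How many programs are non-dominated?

4

S1: not dominated.
S2: not dominated (best ranking).
S3: not dominated (best stipend).
S4: dominated by S1 (stipend 35≥18, ranking 42≤72, duration 4≤4).
S5: dominated by S3 (stipend 44≥36, ranking 75≤85, duration 3≤4).
S6: not dominated.
Pareto-optimal: S1, S2, S3, S6 → 4.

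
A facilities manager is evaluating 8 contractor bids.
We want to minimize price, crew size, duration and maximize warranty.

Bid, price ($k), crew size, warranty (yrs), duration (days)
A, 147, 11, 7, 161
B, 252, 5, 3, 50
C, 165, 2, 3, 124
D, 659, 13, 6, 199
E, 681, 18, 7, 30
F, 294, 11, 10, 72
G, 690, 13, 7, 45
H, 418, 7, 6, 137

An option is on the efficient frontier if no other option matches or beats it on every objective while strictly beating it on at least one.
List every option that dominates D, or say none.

A, F, H

A: price 147≤659, crew size 11≤13, warranty 7≥6, duration 161≤199 — dominates D.
F: price 294≤659, crew size 11≤13, warranty 10≥6, duration 72≤199 — dominates D.
H: price 418≤659, crew size 7≤13, warranty 6≥6, duration 137≤199 — dominates D.
Others (B, C, E, G) are each worse than D on at least one objective.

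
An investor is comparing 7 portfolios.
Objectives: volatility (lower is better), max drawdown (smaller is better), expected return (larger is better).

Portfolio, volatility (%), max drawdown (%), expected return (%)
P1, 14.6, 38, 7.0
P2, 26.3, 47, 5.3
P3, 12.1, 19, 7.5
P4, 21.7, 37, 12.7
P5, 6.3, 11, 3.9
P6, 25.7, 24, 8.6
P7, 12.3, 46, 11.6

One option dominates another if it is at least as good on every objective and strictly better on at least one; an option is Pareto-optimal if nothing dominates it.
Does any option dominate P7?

No

P1: worse on volatility (14.6 vs 12.3).
P2: worse on volatility (26.3 vs 12.3).
P3: worse on expected return (7.5 vs 11.6).
P4: worse on volatility (21.7 vs 12.3).
P5: worse on expected return (3.9 vs 11.6).
P6: worse on volatility (25.7 vs 12.3).
No option is at least as good as P7 on every objective and strictly better on one.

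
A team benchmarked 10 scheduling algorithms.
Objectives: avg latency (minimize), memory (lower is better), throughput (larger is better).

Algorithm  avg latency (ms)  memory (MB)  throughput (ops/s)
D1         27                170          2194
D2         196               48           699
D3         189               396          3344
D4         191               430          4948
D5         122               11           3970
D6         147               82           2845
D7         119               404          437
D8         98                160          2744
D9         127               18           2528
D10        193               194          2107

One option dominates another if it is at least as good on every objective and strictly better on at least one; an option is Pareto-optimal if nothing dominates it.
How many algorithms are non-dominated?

D1: not dominated (best avg latency).
D2: dominated by D5 (avg latency 122≤196, memory 11≤48, throughput 3970≥699).
D3: dominated by D5 (avg latency 122≤189, memory 11≤396, throughput 3970≥3344).
D4: not dominated (best throughput).
D5: not dominated (best memory).
D6: dominated by D5 (avg latency 122≤147, memory 11≤82, throughput 3970≥2845).
D7: dominated by D1 (avg latency 27≤119, memory 170≤404, throughput 2194≥437).
D8: not dominated.
D9: dominated by D5 (avg latency 122≤127, memory 11≤18, throughput 3970≥2528).
D10: dominated by D1 (avg latency 27≤193, memory 170≤194, throughput 2194≥2107).
Pareto-optimal: D1, D4, D5, D8 → 4.

4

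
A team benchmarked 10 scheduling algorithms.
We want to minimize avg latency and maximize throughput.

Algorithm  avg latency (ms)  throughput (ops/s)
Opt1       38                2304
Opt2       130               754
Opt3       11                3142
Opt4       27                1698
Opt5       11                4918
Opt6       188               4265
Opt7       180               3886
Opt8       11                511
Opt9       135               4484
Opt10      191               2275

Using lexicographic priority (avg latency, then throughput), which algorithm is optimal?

First minimize avg latency: best is 11, kept {Opt3, Opt5, Opt8}.
Then maximize throughput: best is 4918, kept {Opt5}.

Opt5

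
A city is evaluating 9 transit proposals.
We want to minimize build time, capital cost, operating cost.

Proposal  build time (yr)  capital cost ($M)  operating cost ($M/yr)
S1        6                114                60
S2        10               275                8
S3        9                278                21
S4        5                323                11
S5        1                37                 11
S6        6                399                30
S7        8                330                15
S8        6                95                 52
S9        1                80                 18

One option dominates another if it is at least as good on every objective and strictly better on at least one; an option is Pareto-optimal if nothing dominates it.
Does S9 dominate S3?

Yes

S9 vs S3: build time 1≤9, capital cost 80≤278, operating cost 18≤21 — S9 is at least as good on every objective with at least one strict improvement.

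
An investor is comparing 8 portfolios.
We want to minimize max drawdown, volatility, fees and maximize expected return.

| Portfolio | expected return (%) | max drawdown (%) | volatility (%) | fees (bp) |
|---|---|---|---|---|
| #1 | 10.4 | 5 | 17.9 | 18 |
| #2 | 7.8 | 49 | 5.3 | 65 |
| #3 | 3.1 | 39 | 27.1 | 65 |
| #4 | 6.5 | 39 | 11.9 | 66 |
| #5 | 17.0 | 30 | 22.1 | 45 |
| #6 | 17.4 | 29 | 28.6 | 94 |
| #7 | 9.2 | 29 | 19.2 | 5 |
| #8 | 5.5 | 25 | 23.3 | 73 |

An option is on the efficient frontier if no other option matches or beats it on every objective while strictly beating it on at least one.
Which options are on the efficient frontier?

#1: not dominated (best max drawdown).
#2: not dominated (best volatility).
#3: dominated by #1 (expected return 10.4≥3.1, max drawdown 5≤39, volatility 17.9≤27.1, fees 18≤65).
#4: not dominated.
#5: not dominated.
#6: not dominated (best expected return).
#7: not dominated (best fees).
#8: dominated by #1 (expected return 10.4≥5.5, max drawdown 5≤25, volatility 17.9≤23.3, fees 18≤73).

#1, #2, #4, #5, #6, #7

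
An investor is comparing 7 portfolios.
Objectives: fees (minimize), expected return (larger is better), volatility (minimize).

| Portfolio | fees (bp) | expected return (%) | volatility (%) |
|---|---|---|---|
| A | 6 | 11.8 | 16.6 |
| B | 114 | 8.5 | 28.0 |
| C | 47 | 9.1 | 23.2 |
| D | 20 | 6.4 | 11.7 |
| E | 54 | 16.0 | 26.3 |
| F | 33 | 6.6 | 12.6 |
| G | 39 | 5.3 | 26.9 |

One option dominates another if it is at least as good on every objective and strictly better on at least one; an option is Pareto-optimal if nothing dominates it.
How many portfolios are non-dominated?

4

A: not dominated (best fees).
B: dominated by A (fees 6≤114, expected return 11.8≥8.5, volatility 16.6≤28.0).
C: dominated by A (fees 6≤47, expected return 11.8≥9.1, volatility 16.6≤23.2).
D: not dominated (best volatility).
E: not dominated (best expected return).
F: not dominated.
G: dominated by A (fees 6≤39, expected return 11.8≥5.3, volatility 16.6≤26.9).
Pareto-optimal: A, D, E, F → 4.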